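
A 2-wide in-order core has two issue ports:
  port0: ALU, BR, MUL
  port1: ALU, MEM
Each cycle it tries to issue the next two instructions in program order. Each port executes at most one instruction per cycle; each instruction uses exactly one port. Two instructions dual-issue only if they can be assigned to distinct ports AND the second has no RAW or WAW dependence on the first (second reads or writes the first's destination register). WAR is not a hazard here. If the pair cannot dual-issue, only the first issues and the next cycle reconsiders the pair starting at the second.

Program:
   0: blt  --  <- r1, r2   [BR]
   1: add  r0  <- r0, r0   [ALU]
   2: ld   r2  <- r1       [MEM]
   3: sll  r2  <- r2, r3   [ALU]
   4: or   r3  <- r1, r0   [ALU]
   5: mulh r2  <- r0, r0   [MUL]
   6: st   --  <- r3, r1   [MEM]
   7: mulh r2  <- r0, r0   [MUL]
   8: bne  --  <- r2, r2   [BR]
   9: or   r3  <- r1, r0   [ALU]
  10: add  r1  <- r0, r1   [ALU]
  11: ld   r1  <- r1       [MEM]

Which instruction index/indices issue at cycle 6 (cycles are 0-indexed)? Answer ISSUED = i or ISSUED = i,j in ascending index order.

ISSUED = 10

[0] i0&i1  blt.BR+add.ALU  -- dual
[1] i2  ld.MEM  -- RAW+WAW r2
[2] i3&i4  sll.ALU+or.ALU  -- dual
[3] i5&i6  mulh.MUL+st.MEM  -- dual
[4] i7  mulh.MUL  -- no-port MUL/BR
[5] i8&i9  bne.BR+or.ALU  -- dual
[6] i10  add.ALU  -- RAW+WAW r1
[7] i11  ld.MEM  -- tail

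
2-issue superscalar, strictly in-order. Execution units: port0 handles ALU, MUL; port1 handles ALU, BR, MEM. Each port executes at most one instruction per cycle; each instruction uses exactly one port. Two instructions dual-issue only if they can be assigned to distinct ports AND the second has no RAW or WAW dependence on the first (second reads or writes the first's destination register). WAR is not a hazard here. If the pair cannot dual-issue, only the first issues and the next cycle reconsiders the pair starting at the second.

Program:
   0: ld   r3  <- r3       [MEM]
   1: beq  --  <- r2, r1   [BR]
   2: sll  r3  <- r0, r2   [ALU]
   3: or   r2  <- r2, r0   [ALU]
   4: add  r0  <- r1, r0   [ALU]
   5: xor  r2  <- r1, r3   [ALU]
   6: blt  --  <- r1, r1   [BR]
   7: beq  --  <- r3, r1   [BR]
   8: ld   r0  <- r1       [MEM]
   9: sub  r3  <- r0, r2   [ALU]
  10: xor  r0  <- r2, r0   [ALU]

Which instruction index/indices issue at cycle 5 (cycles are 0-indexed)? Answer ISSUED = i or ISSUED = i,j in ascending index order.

c0: i0 ld.MEM  no-port MEM/BR
c1: i1&i2 beq.BR sll.ALU  dual
c2: i3&i4 or.ALU add.ALU  dual
c3: i5&i6 xor.ALU blt.BR  dual
c4: i7 beq.BR  no-port BR/MEM
c5: i8 ld.MEM  RAW r0
c6: i9&i10 sub.ALU xor.ALU  dual

ISSUED = 8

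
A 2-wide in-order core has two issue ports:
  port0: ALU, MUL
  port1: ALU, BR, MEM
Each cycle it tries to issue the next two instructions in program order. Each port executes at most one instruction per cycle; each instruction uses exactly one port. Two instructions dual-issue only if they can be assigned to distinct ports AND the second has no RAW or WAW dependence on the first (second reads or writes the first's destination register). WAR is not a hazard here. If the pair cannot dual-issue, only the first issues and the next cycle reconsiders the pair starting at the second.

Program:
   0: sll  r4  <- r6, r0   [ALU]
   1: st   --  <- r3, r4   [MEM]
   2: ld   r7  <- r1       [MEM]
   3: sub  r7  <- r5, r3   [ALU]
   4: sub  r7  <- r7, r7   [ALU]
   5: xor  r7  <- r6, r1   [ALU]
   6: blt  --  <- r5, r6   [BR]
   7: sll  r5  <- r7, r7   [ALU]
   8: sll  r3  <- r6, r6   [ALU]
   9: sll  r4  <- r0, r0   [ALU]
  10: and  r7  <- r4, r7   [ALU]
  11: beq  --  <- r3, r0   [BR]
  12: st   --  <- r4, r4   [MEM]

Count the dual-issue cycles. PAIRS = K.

0. sll.ALU @i0  | RAW r4
1. st.MEM @i1  | no-port MEM/MEM
2. ld.MEM @i2  | WAW r7
3. sub.ALU @i3  | RAW+WAW r7
4. sub.ALU @i4  | WAW r7
5. xor.ALU blt.BR @i5/i6  | pair
6. sll.ALU sll.ALU @i7/i8  | pair
7. sll.ALU @i9  | RAW r4
8. and.ALU beq.BR @i10/i11  | pair
9. st.MEM @i12  | tail

PAIRS = 3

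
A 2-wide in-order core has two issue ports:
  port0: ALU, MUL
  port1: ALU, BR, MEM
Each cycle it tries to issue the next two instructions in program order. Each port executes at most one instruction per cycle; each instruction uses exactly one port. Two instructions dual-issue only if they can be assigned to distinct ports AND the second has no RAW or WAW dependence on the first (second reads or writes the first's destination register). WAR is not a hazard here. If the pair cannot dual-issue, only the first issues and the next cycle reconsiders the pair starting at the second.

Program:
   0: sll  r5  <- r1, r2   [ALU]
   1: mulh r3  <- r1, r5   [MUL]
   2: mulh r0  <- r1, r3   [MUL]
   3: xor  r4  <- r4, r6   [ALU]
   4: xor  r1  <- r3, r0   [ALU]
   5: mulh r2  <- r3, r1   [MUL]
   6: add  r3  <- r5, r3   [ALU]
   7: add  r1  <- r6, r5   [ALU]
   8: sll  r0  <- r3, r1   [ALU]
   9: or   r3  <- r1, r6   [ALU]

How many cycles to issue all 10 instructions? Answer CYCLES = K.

CYCLES = 7

0. sll.ALU @i0  | RAW r5
1. mulh.MUL @i1  | no-port MUL/MUL
2. mulh.MUL xor.ALU @i2,i3  | 2-wide
3. xor.ALU @i4  | RAW r1
4. mulh.MUL add.ALU @i5,i6  | 2-wide
5. add.ALU @i7  | RAW r1
6. sll.ALU or.ALU @i8,i9  | 2-wide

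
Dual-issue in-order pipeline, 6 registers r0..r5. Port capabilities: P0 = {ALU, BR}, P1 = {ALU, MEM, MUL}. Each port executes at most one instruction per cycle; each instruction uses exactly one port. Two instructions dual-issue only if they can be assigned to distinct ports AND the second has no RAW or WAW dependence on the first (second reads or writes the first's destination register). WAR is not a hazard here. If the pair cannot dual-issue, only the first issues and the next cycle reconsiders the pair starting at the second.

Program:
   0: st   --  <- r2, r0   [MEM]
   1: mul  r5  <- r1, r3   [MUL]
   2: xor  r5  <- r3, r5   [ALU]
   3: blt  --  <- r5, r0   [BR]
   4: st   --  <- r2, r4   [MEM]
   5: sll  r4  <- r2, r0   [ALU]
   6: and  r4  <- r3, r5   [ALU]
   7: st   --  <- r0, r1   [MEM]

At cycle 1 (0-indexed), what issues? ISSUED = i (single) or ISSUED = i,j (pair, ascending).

ISSUED = 1

0. st @i0  | no-port MEM/MUL
1. mul @i1  | RAW+WAW r5
2. xor @i2  | RAW r5
3. blt;st @i3&i4  | 2-wide
4. sll @i5  | WAW r4
5. and;st @i6&i7  | 2-wide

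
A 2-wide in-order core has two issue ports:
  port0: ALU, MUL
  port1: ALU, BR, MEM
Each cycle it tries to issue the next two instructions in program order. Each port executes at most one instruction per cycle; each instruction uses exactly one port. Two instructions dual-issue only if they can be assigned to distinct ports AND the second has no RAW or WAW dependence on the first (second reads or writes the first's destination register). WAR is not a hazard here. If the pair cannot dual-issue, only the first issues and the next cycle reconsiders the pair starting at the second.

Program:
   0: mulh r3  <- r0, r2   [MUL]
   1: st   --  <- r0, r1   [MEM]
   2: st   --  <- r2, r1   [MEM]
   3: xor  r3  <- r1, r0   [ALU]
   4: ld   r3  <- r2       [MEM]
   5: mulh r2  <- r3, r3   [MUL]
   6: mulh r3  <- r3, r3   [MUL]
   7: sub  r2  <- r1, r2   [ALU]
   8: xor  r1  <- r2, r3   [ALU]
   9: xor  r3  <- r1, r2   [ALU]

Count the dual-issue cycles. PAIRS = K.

[0] i0/i1  mulh.MUL;st.MEM  -- dual
[1] i2/i3  st.MEM;xor.ALU  -- dual
[2] i4  ld.MEM  -- RAW r3
[3] i5  mulh.MUL  -- no-port MUL/MUL
[4] i6/i7  mulh.MUL;sub.ALU  -- dual
[5] i8  xor.ALU  -- RAW r1
[6] i9  xor.ALU  -- tail

PAIRS = 3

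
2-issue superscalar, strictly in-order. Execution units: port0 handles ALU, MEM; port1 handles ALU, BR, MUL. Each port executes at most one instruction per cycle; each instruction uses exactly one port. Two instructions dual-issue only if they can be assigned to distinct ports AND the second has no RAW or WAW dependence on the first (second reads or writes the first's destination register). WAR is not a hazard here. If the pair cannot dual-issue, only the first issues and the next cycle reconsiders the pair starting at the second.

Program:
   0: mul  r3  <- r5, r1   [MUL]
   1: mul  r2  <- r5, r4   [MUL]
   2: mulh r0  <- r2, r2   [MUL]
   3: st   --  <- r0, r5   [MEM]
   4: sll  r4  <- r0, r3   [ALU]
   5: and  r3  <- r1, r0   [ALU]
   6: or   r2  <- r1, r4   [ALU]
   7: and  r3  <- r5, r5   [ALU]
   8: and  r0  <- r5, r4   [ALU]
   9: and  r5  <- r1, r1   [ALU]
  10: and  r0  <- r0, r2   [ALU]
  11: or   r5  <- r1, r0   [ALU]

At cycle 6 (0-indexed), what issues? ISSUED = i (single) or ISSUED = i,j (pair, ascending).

t=0 i0:mul ; no-port MUL/MUL
t=1 i1:mul ; no-port MUL/MUL
t=2 i2:mulh ; RAW r0
t=3 i3&i4:st sll ; pair
t=4 i5&i6:and or ; pair
t=5 i7&i8:and and ; pair
t=6 i9&i10:and and ; pair
t=7 i11:or ; tail

ISSUED = 9,10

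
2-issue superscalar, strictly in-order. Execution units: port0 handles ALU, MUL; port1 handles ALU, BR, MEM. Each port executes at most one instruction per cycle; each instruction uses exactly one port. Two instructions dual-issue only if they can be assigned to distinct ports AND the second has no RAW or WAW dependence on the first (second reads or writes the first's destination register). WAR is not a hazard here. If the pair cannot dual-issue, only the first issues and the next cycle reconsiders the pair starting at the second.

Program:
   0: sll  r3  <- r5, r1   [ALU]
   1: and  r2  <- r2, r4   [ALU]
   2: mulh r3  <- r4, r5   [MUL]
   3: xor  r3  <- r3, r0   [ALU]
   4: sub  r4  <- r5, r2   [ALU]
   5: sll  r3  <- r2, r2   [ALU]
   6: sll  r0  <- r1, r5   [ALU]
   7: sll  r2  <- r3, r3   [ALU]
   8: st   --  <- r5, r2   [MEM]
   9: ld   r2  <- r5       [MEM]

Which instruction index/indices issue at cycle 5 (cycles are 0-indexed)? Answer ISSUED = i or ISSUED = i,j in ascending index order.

ISSUED = 8

0. sll/and @i0,i1  | 2-wide
1. mulh @i2  | RAW+WAW r3
2. xor/sub @i3,i4  | 2-wide
3. sll/sll @i5,i6  | 2-wide
4. sll @i7  | RAW r2
5. st @i8  | no-port MEM/MEM
6. ld @i9  | tail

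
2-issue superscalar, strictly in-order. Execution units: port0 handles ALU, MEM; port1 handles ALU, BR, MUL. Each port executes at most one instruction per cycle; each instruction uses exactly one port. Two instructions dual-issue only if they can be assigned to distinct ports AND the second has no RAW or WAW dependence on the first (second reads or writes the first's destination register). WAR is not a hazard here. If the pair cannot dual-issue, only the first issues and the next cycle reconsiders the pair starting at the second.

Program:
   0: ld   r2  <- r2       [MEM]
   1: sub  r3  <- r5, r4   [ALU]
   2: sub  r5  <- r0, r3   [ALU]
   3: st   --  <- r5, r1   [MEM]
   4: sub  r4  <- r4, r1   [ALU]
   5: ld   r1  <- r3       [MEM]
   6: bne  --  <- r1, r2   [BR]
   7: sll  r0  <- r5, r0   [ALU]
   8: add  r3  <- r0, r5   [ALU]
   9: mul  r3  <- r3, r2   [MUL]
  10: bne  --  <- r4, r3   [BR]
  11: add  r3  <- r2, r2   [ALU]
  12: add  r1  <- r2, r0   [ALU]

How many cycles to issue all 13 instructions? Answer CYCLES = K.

CYCLES = 9

#0 head=0: ld;sub i0+i1 pair
#1 head=2: sub i2 RAW r5
#2 head=3: st;sub i3+i4 pair
#3 head=5: ld i5 RAW r1
#4 head=6: bne;sll i6+i7 pair
#5 head=8: add i8 RAW+WAW r3
#6 head=9: mul i9 no-port MUL/BR
#7 head=10: bne;add i10+i11 pair
#8 head=12: add i12 tail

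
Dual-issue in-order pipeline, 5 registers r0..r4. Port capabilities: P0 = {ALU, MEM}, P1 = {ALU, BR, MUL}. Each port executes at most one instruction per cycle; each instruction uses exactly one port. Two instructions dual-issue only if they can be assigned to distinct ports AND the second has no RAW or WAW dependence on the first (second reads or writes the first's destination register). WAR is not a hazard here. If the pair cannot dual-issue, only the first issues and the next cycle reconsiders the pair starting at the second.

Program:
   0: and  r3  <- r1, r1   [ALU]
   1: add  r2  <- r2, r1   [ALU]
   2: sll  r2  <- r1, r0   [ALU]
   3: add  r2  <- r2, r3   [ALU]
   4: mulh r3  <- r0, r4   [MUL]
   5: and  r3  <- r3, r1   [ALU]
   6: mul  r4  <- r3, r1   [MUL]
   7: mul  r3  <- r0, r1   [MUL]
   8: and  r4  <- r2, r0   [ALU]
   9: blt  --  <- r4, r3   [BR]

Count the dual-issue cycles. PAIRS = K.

c0: i0+i1 and add  2-wide
c1: i2 sll  RAW+WAW r2
c2: i3+i4 add mulh  2-wide
c3: i5 and  RAW r3
c4: i6 mul  no-port MUL/MUL
c5: i7+i8 mul and  2-wide
c6: i9 blt  tail

PAIRS = 3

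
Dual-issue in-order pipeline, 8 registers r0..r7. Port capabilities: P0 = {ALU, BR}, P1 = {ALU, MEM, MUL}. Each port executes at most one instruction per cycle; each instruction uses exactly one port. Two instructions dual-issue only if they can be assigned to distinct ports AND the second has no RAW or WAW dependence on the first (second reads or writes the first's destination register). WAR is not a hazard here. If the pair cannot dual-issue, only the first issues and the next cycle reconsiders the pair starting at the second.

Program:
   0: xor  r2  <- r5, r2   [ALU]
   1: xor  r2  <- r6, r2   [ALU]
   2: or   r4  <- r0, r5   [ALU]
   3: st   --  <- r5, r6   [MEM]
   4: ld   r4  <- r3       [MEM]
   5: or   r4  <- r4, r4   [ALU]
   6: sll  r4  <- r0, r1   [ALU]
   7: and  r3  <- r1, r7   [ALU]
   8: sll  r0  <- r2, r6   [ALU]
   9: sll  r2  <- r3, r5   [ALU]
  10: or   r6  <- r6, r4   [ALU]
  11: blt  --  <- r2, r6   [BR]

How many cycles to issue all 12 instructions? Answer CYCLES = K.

  cy0 -> i0 (xor.ALU) RAW+WAW r2
  cy1 -> i1&i2 (xor.ALU/or.ALU) dual
  cy2 -> i3 (st.MEM) no-port MEM/MEM
  cy3 -> i4 (ld.MEM) RAW+WAW r4
  cy4 -> i5 (or.ALU) WAW r4
  cy5 -> i6&i7 (sll.ALU/and.ALU) dual
  cy6 -> i8&i9 (sll.ALU/sll.ALU) dual
  cy7 -> i10 (or.ALU) RAW r6
  cy8 -> i11 (blt.BR) tail

CYCLES = 9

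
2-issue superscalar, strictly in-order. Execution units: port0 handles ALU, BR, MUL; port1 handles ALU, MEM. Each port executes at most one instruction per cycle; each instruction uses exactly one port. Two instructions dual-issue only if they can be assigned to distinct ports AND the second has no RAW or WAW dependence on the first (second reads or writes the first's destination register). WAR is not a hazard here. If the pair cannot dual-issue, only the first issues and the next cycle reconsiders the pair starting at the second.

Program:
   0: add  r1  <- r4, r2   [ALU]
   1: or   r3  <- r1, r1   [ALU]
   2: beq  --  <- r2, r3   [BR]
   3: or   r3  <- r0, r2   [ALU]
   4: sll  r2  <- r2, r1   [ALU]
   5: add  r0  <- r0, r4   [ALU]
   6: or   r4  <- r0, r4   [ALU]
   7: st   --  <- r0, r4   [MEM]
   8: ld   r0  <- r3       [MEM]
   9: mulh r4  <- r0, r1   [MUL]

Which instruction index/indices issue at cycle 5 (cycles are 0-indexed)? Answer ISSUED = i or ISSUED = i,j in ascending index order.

ISSUED = 7

t=0 i0:add ; RAW r1
t=1 i1:or ; RAW r3
t=2 i2/i3:beq;or ; dual
t=3 i4/i5:sll;add ; dual
t=4 i6:or ; RAW r4
t=5 i7:st ; no-port MEM/MEM
t=6 i8:ld ; RAW r0
t=7 i9:mulh ; tail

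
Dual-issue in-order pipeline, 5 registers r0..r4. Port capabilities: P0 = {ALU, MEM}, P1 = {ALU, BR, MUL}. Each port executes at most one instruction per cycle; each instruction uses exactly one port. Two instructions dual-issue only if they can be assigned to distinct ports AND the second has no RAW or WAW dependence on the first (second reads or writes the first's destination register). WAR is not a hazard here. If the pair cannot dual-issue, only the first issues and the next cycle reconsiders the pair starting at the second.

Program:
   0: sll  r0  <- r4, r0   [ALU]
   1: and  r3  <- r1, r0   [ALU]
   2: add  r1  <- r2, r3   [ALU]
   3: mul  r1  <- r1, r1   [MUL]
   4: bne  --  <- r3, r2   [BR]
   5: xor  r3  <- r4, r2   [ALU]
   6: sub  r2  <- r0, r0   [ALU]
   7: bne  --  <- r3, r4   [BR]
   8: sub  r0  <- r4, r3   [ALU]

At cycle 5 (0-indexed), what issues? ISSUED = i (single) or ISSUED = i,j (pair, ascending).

ISSUED = 6,7

[0] i0  sll.ALU  -- RAW r0
[1] i1  and.ALU  -- RAW r3
[2] i2  add.ALU  -- RAW+WAW r1
[3] i3  mul.MUL  -- no-port MUL/BR
[4] i4&i5  bne.BR;xor.ALU  -- 2-wide
[5] i6&i7  sub.ALU;bne.BR  -- 2-wide
[6] i8  sub.ALU  -- tail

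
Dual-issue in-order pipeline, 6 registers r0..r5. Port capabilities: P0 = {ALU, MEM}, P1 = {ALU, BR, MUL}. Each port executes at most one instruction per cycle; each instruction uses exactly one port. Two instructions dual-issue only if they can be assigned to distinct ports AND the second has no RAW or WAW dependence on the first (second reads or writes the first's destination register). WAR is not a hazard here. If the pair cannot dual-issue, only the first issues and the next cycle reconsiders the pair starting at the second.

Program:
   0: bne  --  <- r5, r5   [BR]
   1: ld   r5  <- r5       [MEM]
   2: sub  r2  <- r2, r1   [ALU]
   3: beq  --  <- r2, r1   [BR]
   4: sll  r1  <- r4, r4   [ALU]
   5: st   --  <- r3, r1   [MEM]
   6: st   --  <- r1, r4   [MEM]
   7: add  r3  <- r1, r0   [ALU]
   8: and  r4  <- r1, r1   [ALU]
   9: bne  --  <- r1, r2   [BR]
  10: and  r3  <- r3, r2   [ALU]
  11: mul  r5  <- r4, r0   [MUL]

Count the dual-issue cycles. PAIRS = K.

PAIRS = 5

c0: i0+i1 bne.BR;ld.MEM  pair
c1: i2 sub.ALU  RAW r2
c2: i3+i4 beq.BR;sll.ALU  pair
c3: i5 st.MEM  no-port MEM/MEM
c4: i6+i7 st.MEM;add.ALU  pair
c5: i8+i9 and.ALU;bne.BR  pair
c6: i10+i11 and.ALU;mul.MUL  pair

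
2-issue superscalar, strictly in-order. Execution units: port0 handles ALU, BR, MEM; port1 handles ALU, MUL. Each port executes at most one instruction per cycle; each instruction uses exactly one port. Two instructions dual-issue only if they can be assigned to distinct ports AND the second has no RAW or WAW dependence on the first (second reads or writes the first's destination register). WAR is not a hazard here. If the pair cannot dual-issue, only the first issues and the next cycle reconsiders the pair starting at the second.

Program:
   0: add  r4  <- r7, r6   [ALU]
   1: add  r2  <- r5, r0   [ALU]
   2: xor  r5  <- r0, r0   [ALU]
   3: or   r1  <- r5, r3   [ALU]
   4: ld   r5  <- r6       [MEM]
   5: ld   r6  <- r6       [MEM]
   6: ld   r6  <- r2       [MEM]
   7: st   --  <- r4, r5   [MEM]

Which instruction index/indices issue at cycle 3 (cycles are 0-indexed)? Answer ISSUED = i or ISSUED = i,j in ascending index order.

t=0 i0&i1:add add ; 2-wide
t=1 i2:xor ; RAW r5
t=2 i3&i4:or ld ; 2-wide
t=3 i5:ld ; no-port MEM/MEM
t=4 i6:ld ; no-port MEM/MEM
t=5 i7:st ; tail

ISSUED = 5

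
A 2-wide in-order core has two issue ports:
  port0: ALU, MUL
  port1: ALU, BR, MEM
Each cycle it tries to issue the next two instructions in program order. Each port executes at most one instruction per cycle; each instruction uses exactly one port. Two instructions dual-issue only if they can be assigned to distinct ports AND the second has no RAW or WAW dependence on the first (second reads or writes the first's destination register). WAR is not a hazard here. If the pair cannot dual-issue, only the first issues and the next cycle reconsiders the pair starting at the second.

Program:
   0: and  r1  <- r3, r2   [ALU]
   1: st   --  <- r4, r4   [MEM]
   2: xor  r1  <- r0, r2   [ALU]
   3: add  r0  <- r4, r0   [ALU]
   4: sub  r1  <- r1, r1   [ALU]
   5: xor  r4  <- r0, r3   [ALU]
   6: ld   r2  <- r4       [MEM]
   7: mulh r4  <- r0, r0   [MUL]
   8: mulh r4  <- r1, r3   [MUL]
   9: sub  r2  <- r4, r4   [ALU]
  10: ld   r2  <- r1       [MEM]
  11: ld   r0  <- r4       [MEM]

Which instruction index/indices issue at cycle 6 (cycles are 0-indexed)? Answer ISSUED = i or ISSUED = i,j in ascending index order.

0. and.ALU st.MEM @i0,i1  | 2-wide
1. xor.ALU add.ALU @i2,i3  | 2-wide
2. sub.ALU xor.ALU @i4,i5  | 2-wide
3. ld.MEM mulh.MUL @i6,i7  | 2-wide
4. mulh.MUL @i8  | RAW r4
5. sub.ALU @i9  | WAW r2
6. ld.MEM @i10  | no-port MEM/MEM
7. ld.MEM @i11  | tail

ISSUED = 10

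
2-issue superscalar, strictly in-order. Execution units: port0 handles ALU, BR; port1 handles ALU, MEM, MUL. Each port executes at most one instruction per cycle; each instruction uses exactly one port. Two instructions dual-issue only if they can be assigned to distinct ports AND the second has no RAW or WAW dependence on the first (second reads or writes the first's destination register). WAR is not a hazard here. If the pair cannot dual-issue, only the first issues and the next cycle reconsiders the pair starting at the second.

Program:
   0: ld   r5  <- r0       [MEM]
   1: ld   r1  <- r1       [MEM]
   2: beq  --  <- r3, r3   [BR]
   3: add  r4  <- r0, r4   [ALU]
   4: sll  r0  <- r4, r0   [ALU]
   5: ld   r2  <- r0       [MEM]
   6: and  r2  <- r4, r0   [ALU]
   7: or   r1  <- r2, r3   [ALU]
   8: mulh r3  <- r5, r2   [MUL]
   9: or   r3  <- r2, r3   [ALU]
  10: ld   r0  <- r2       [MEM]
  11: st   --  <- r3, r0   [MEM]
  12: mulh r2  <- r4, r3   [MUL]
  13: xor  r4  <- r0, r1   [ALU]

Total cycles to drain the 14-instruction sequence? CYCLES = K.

  cy0 -> i0 (ld) no-port MEM/MEM
  cy1 -> i1/i2 (ld beq) 2-wide
  cy2 -> i3 (add) RAW r4
  cy3 -> i4 (sll) RAW r0
  cy4 -> i5 (ld) WAW r2
  cy5 -> i6 (and) RAW r2
  cy6 -> i7/i8 (or mulh) 2-wide
  cy7 -> i9/i10 (or ld) 2-wide
  cy8 -> i11 (st) no-port MEM/MUL
  cy9 -> i12/i13 (mulh xor) 2-wide

CYCLES = 10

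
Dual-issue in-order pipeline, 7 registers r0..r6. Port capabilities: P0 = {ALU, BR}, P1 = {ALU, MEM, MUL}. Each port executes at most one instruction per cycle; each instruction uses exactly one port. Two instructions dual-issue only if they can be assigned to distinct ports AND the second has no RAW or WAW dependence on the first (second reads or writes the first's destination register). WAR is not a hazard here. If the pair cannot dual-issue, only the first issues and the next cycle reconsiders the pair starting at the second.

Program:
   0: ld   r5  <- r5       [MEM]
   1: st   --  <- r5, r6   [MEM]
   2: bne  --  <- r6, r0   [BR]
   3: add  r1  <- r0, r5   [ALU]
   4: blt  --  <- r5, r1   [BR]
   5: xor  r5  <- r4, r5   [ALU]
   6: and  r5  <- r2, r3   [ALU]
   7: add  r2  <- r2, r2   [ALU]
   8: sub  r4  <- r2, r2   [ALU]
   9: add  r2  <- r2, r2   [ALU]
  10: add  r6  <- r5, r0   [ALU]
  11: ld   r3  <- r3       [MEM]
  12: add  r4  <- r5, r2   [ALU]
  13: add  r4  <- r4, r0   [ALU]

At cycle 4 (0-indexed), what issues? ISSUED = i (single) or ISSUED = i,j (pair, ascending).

ISSUED = 6,7

#0 head=0: ld.MEM i0 no-port MEM/MEM
#1 head=1: st.MEM+bne.BR i1+i2 2-wide
#2 head=3: add.ALU i3 RAW r1
#3 head=4: blt.BR+xor.ALU i4+i5 2-wide
#4 head=6: and.ALU+add.ALU i6+i7 2-wide
#5 head=8: sub.ALU+add.ALU i8+i9 2-wide
#6 head=10: add.ALU+ld.MEM i10+i11 2-wide
#7 head=12: add.ALU i12 RAW+WAW r4
#8 head=13: add.ALU i13 tail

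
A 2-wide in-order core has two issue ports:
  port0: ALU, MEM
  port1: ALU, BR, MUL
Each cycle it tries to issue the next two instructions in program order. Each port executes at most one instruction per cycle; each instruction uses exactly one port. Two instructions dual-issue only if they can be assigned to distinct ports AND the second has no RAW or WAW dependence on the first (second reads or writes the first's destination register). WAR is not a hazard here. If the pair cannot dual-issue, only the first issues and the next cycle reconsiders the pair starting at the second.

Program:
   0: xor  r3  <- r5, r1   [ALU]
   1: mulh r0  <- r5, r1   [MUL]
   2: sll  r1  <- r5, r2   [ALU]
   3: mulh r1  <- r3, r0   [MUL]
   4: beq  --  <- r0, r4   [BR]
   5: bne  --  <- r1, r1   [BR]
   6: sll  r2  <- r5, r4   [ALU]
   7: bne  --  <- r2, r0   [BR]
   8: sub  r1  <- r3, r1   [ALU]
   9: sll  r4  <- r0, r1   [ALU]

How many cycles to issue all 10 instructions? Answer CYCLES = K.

t=0 i0&i1:xor/mulh ; pair
t=1 i2:sll ; WAW r1
t=2 i3:mulh ; no-port MUL/BR
t=3 i4:beq ; no-port BR/BR
t=4 i5&i6:bne/sll ; pair
t=5 i7&i8:bne/sub ; pair
t=6 i9:sll ; tail

CYCLES = 7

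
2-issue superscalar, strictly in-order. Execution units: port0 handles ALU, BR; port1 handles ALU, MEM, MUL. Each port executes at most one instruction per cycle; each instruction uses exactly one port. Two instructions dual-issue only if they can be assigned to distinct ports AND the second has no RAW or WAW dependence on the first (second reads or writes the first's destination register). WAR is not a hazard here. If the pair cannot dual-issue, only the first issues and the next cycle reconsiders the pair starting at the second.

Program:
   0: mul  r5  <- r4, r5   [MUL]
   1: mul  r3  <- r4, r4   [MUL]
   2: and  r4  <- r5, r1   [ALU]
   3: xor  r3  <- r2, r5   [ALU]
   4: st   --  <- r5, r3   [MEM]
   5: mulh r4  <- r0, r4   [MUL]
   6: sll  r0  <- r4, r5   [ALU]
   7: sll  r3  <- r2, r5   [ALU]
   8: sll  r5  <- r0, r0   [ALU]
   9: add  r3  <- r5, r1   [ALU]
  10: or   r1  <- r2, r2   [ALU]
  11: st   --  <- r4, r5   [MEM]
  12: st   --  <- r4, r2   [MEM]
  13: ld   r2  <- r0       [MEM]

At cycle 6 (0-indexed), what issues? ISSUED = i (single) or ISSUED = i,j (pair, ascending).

ISSUED = 8

[0] i0  mul  -- no-port MUL/MUL
[1] i1/i2  mul/and  -- pair
[2] i3  xor  -- RAW r3
[3] i4  st  -- no-port MEM/MUL
[4] i5  mulh  -- RAW r4
[5] i6/i7  sll/sll  -- pair
[6] i8  sll  -- RAW r5
[7] i9/i10  add/or  -- pair
[8] i11  st  -- no-port MEM/MEM
[9] i12  st  -- no-port MEM/MEM
[10] i13  ld  -- tail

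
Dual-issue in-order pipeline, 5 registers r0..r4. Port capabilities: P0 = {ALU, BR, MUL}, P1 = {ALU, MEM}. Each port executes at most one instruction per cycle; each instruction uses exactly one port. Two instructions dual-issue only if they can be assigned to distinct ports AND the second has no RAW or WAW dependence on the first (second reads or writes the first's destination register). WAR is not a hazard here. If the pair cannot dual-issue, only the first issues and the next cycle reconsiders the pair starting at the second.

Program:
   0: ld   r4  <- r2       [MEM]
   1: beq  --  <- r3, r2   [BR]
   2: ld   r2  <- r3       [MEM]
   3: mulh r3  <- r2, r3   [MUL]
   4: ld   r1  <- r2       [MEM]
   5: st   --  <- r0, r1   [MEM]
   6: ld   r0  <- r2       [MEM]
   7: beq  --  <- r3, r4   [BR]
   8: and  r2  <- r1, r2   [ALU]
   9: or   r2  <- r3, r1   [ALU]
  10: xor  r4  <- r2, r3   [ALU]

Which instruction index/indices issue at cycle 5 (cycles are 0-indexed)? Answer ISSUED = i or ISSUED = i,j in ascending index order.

ISSUED = 8

  cy0 -> i0,i1 (ld beq) 2-wide
  cy1 -> i2 (ld) RAW r2
  cy2 -> i3,i4 (mulh ld) 2-wide
  cy3 -> i5 (st) no-port MEM/MEM
  cy4 -> i6,i7 (ld beq) 2-wide
  cy5 -> i8 (and) WAW r2
  cy6 -> i9 (or) RAW r2
  cy7 -> i10 (xor) tail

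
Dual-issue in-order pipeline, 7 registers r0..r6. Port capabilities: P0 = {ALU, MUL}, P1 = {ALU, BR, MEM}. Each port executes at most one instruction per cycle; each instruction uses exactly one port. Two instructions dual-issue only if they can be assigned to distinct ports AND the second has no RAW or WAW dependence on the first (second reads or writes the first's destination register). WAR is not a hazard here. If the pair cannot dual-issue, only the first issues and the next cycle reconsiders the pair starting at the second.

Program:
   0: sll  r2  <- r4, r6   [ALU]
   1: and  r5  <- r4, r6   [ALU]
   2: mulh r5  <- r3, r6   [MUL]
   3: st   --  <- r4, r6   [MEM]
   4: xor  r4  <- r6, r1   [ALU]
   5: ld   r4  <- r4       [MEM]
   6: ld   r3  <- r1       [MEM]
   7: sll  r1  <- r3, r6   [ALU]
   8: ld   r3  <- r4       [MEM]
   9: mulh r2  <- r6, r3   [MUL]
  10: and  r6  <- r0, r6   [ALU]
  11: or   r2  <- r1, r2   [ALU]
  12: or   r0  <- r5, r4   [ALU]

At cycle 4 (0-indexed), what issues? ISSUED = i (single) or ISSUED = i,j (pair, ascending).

ISSUED = 6

[0] i0/i1  sll.ALU+and.ALU  -- dual
[1] i2/i3  mulh.MUL+st.MEM  -- dual
[2] i4  xor.ALU  -- RAW+WAW r4
[3] i5  ld.MEM  -- no-port MEM/MEM
[4] i6  ld.MEM  -- RAW r3
[5] i7/i8  sll.ALU+ld.MEM  -- dual
[6] i9/i10  mulh.MUL+and.ALU  -- dual
[7] i11/i12  or.ALU+or.ALU  -- dual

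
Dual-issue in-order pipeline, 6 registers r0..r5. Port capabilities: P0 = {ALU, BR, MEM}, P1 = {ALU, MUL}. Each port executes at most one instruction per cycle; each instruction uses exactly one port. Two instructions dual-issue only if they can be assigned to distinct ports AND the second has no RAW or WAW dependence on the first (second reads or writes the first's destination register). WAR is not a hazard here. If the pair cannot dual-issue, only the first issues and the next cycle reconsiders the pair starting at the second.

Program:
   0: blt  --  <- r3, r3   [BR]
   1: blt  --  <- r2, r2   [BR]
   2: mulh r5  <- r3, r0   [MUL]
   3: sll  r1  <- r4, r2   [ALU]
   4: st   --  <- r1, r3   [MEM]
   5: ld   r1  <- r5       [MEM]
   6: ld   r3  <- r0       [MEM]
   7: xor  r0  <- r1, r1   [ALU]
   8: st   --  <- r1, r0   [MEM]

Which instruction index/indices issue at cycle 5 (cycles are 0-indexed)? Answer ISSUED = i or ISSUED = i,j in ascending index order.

  cy0 -> i0 (blt.BR) no-port BR/BR
  cy1 -> i1,i2 (blt.BR+mulh.MUL) 2-wide
  cy2 -> i3 (sll.ALU) RAW r1
  cy3 -> i4 (st.MEM) no-port MEM/MEM
  cy4 -> i5 (ld.MEM) no-port MEM/MEM
  cy5 -> i6,i7 (ld.MEM+xor.ALU) 2-wide
  cy6 -> i8 (st.MEM) tail

ISSUED = 6,7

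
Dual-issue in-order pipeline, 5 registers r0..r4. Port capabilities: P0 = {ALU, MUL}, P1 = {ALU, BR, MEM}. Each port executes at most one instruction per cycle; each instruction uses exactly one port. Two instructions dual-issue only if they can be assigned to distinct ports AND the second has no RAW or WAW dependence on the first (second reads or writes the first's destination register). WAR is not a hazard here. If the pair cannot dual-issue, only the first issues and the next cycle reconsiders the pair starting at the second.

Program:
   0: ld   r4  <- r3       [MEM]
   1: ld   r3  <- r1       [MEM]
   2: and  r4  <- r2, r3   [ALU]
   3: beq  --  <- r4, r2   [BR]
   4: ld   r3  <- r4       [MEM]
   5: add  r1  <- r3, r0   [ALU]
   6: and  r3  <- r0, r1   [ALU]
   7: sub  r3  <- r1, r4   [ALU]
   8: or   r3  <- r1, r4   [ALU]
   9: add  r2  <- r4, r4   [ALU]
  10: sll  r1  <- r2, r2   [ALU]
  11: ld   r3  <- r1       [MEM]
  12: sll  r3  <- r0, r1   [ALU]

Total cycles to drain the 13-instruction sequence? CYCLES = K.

CYCLES = 12

c0: i0 ld.MEM  no-port MEM/MEM
c1: i1 ld.MEM  RAW r3
c2: i2 and.ALU  RAW r4
c3: i3 beq.BR  no-port BR/MEM
c4: i4 ld.MEM  RAW r3
c5: i5 add.ALU  RAW r1
c6: i6 and.ALU  WAW r3
c7: i7 sub.ALU  WAW r3
c8: i8,i9 or.ALU;add.ALU  pair
c9: i10 sll.ALU  RAW r1
c10: i11 ld.MEM  WAW r3
c11: i12 sll.ALU  tail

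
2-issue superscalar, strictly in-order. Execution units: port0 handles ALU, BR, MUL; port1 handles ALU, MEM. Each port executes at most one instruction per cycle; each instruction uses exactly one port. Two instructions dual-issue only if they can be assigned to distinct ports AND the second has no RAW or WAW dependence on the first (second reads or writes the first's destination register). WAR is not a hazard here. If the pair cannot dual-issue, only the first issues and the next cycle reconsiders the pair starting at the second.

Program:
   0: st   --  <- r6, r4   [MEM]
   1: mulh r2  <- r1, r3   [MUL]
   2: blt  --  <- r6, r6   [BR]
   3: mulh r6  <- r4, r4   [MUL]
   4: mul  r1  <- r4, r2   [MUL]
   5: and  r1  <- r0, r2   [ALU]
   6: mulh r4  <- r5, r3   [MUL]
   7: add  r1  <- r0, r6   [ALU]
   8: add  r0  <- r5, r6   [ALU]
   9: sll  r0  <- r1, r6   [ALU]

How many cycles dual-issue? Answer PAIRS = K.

PAIRS = 3

[0] i0/i1  st.MEM/mulh.MUL  -- 2-wide
[1] i2  blt.BR  -- no-port BR/MUL
[2] i3  mulh.MUL  -- no-port MUL/MUL
[3] i4  mul.MUL  -- WAW r1
[4] i5/i6  and.ALU/mulh.MUL  -- 2-wide
[5] i7/i8  add.ALU/add.ALU  -- 2-wide
[6] i9  sll.ALU  -- tail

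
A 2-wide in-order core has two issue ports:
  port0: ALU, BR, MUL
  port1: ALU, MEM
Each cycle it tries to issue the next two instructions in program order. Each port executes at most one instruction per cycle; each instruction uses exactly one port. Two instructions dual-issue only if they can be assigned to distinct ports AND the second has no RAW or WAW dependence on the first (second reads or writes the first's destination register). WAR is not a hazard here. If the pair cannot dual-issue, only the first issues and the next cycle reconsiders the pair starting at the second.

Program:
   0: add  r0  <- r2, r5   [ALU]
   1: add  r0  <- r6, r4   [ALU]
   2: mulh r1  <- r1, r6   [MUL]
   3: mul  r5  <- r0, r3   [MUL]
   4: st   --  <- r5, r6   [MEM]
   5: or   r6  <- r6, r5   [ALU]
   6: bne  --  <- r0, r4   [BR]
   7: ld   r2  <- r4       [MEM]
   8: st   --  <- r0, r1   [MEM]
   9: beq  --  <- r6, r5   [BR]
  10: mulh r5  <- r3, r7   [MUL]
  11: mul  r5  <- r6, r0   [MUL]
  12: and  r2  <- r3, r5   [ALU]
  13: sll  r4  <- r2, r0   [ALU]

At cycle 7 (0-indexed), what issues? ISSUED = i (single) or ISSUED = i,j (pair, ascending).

ISSUED = 11

[0] i0  add.ALU  -- WAW r0
[1] i1,i2  add.ALU;mulh.MUL  -- pair
[2] i3  mul.MUL  -- RAW r5
[3] i4,i5  st.MEM;or.ALU  -- pair
[4] i6,i7  bne.BR;ld.MEM  -- pair
[5] i8,i9  st.MEM;beq.BR  -- pair
[6] i10  mulh.MUL  -- no-port MUL/MUL
[7] i11  mul.MUL  -- RAW r5
[8] i12  and.ALU  -- RAW r2
[9] i13  sll.ALU  -- tail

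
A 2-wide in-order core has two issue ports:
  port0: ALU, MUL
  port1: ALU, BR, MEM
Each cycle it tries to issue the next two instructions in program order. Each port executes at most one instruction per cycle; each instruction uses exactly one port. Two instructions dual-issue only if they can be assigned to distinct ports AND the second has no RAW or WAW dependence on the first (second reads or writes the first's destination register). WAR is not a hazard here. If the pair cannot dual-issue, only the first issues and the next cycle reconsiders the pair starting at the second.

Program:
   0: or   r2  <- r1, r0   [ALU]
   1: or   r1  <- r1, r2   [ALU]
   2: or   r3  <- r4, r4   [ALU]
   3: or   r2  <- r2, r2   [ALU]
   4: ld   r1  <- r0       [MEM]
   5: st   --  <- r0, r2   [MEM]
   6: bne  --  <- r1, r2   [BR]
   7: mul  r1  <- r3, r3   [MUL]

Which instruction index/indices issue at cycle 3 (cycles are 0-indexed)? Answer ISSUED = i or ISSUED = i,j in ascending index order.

0. or @i0  | RAW r2
1. or/or @i1+i2  | dual
2. or/ld @i3+i4  | dual
3. st @i5  | no-port MEM/BR
4. bne/mul @i6+i7  | dual

ISSUED = 5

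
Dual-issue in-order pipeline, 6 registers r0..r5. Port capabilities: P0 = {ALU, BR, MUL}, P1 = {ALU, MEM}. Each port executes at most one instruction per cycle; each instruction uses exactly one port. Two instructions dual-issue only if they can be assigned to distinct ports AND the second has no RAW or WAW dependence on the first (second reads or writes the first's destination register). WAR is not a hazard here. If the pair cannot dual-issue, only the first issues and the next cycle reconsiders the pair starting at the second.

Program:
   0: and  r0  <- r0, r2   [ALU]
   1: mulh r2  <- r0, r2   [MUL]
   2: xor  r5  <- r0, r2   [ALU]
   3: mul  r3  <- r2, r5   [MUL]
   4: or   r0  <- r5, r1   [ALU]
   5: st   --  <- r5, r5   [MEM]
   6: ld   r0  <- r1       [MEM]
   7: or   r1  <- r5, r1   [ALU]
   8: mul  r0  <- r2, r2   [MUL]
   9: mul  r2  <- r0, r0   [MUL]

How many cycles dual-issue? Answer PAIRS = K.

t=0 i0:and.ALU ; RAW r0
t=1 i1:mulh.MUL ; RAW r2
t=2 i2:xor.ALU ; RAW r5
t=3 i3&i4:mul.MUL or.ALU ; dual
t=4 i5:st.MEM ; no-port MEM/MEM
t=5 i6&i7:ld.MEM or.ALU ; dual
t=6 i8:mul.MUL ; no-port MUL/MUL
t=7 i9:mul.MUL ; tail

PAIRS = 2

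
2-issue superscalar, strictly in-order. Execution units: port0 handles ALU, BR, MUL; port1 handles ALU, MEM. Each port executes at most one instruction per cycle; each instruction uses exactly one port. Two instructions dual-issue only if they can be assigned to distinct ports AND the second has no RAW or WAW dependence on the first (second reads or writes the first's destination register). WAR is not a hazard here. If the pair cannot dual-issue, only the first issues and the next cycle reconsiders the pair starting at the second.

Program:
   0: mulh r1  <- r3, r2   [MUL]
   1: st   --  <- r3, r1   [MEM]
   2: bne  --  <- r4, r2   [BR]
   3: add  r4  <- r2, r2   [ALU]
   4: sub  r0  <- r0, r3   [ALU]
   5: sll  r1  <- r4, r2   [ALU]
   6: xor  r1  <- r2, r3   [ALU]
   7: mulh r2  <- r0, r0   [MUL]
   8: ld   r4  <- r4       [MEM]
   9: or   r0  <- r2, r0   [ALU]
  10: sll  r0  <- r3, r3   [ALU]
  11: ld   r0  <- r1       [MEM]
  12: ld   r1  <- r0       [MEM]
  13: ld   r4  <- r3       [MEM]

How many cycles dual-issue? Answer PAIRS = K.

PAIRS = 4

t=0 i0:mulh ; RAW r1
t=1 i1+i2:st+bne ; 2-wide
t=2 i3+i4:add+sub ; 2-wide
t=3 i5:sll ; WAW r1
t=4 i6+i7:xor+mulh ; 2-wide
t=5 i8+i9:ld+or ; 2-wide
t=6 i10:sll ; WAW r0
t=7 i11:ld ; no-port MEM/MEM
t=8 i12:ld ; no-port MEM/MEM
t=9 i13:ld ; tail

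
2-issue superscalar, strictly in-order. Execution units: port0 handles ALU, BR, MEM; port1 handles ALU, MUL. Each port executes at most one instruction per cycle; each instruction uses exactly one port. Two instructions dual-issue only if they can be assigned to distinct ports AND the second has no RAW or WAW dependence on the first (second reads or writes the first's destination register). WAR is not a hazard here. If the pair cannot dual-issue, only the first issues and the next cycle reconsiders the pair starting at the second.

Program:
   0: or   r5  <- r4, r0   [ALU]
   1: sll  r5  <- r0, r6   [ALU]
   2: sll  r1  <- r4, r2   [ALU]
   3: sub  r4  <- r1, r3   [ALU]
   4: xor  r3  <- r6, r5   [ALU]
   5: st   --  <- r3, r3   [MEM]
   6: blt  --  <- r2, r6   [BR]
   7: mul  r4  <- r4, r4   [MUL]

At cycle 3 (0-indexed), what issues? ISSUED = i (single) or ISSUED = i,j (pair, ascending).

t=0 i0:or ; WAW r5
t=1 i1,i2:sll+sll ; dual
t=2 i3,i4:sub+xor ; dual
t=3 i5:st ; no-port MEM/BR
t=4 i6,i7:blt+mul ; dual

ISSUED = 5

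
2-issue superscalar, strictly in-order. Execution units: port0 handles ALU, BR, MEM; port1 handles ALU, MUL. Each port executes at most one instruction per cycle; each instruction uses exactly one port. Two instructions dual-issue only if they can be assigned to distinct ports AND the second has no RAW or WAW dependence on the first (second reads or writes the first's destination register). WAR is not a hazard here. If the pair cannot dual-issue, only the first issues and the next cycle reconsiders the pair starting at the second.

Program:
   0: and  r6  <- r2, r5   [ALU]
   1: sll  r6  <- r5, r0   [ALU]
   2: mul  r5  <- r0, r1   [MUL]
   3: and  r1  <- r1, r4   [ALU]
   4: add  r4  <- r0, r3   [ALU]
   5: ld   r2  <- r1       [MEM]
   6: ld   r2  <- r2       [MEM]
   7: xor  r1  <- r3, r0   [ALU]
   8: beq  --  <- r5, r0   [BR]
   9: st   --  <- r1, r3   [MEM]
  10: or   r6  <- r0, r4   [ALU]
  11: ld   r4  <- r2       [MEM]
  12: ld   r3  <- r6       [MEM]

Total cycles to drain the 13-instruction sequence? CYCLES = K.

CYCLES = 9

#0 head=0: and i0 WAW r6
#1 head=1: sll mul i1,i2 dual
#2 head=3: and add i3,i4 dual
#3 head=5: ld i5 no-port MEM/MEM
#4 head=6: ld xor i6,i7 dual
#5 head=8: beq i8 no-port BR/MEM
#6 head=9: st or i9,i10 dual
#7 head=11: ld i11 no-port MEM/MEM
#8 head=12: ld i12 tail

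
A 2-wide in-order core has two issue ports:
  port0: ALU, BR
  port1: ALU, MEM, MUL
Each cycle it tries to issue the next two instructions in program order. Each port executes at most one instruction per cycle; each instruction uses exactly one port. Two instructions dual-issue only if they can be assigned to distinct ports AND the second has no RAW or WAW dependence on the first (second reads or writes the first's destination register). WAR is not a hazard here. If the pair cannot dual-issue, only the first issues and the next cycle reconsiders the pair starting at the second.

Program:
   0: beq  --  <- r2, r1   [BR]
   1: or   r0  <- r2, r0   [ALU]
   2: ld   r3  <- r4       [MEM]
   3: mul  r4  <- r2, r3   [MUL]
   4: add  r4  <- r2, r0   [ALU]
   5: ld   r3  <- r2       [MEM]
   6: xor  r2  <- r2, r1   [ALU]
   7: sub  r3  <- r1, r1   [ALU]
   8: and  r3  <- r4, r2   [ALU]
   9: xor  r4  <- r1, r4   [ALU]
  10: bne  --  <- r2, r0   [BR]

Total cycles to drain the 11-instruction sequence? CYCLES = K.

CYCLES = 7

  cy0 -> i0+i1 (beq or) pair
  cy1 -> i2 (ld) no-port MEM/MUL
  cy2 -> i3 (mul) WAW r4
  cy3 -> i4+i5 (add ld) pair
  cy4 -> i6+i7 (xor sub) pair
  cy5 -> i8+i9 (and xor) pair
  cy6 -> i10 (bne) tail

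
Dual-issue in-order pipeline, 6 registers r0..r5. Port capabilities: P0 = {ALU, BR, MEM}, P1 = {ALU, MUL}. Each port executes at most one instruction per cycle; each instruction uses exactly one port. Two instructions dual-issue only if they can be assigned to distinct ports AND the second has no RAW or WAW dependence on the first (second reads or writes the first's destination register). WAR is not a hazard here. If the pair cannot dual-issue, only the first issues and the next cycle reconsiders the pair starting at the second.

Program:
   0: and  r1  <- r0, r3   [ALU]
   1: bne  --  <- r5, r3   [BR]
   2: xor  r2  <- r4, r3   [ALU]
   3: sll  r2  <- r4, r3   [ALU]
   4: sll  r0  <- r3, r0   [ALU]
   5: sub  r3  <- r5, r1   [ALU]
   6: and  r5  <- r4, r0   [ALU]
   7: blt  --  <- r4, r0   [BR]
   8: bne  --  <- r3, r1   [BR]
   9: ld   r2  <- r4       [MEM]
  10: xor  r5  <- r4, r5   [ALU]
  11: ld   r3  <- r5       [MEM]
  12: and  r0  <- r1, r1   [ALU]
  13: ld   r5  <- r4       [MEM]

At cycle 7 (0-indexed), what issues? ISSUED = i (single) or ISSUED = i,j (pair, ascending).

[0] i0+i1  and bne  -- pair
[1] i2  xor  -- WAW r2
[2] i3+i4  sll sll  -- pair
[3] i5+i6  sub and  -- pair
[4] i7  blt  -- no-port BR/BR
[5] i8  bne  -- no-port BR/MEM
[6] i9+i10  ld xor  -- pair
[7] i11+i12  ld and  -- pair
[8] i13  ld  -- tail

ISSUED = 11,12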